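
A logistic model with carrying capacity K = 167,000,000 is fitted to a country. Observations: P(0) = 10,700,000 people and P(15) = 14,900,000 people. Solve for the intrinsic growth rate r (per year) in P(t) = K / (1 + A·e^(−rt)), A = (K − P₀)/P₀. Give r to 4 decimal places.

A = (167000000 − 10700000)/10700000 = 14.60748
14900000 = 167000000/(1 + 14.60748·e^(−r·15)) → e^(−15r) = (11.20805 − 1)/14.60748 = 0.698824
r = −ln(0.698824)/15 = 0.35836/15

r ≈ 0.0239 per year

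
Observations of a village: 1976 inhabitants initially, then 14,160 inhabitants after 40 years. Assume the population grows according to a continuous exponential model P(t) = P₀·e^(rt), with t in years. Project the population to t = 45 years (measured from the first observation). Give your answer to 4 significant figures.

≈ 18,110 inhabitants

r = ln(14160/1976) / 40 ≈ 0.049234 per year
P(45) = 1976 · e^(0.049234·45) = 1976 · 9.16613 ≈ 18112.27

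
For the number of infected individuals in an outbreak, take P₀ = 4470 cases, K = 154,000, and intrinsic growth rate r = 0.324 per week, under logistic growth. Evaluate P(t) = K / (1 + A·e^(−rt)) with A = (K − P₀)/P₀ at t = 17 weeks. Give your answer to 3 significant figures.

≈ 136,000 cases

A = (154000 − 4470)/4470 = 33.4519
P(17) = 154000 / (1 + 33.4519·e^(−0.324·17)) = 154000 / (1 + 33.4519·0.004054)
= 154000 / 1.13562 ≈ 135608.63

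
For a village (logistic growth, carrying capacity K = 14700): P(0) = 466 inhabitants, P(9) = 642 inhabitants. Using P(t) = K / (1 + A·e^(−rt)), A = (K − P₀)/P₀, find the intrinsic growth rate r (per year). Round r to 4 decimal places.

A = (14700 − 466)/466 = 30.54506
642 = 14700/(1 + 30.54506·e^(−r·9)) → e^(−9r) = (22.8972 − 1)/30.54506 = 0.716882
r = −ln(0.716882)/9 = 0.33284/9

r ≈ 0.0370 per year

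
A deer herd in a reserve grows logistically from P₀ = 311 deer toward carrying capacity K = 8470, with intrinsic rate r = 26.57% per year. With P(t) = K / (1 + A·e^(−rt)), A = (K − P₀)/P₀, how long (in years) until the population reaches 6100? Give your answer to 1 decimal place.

A = (8470 − 311)/311 = 26.23473
6100 = 8470/(1 + 26.23473·e^(−0.2657t)) → 1 + 26.23473·e^(−0.2657t) = 1.38852
e^(−0.2657t) = 0.01481 → t = ln(67.52398)/0.2657 = 4.21248/0.2657

t ≈ 15.9 years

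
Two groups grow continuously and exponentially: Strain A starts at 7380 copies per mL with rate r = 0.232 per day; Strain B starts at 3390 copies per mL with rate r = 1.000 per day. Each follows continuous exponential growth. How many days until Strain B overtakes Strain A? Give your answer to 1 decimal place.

7380·e^(0.232t) = 3390·e^(1t)
7380/3390 = e^((1 − 0.232)t) → ln(2.17699) = 0.768·t
t = 0.77794 / 0.768

t ≈ 1.0 days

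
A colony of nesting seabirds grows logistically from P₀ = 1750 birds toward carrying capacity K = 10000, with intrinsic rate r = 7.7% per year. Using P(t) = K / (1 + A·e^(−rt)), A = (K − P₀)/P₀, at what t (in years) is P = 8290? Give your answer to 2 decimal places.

A = (10000 − 1750)/1750 = 4.71429
8290 = 10000/(1 + 4.71429·e^(−0.077t)) → 1 + 4.71429·e^(−0.077t) = 1.20627
e^(−0.077t) = 0.043755 → t = ln(22.85464)/0.077 = 3.12915/0.077

t ≈ 40.64 years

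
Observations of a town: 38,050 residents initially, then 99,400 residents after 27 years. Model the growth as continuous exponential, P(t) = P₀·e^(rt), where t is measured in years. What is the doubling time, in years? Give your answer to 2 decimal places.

doubling time ≈ 19.49 years

r = ln(99400/38050) / 27 = ln(2.61235) / 27 ≈ 0.035565 per year
doubling time = ln 2 / |r| = 0.69315 / 0.035565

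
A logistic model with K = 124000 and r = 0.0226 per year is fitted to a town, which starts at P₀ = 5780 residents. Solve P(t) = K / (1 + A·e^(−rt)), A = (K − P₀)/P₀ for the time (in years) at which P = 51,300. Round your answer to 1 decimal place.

t ≈ 118.1 years

A = (124000 − 5780)/5780 = 20.45329
51300 = 124000/(1 + 20.45329·e^(−0.0226t)) → 1 + 20.45329·e^(−0.0226t) = 2.41715
e^(−0.0226t) = 0.069287 → t = ln(14.43265)/0.0226 = 2.66949/0.0226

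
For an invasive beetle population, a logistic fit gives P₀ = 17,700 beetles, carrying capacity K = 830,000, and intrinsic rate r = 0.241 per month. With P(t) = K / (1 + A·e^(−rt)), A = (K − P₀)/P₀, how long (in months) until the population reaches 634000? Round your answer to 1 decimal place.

t ≈ 20.7 months

A = (830000 − 17700)/17700 = 45.89266
634000 = 830000/(1 + 45.89266·e^(−0.241t)) → 1 + 45.89266·e^(−0.241t) = 1.30915
e^(−0.241t) = 0.006736 → t = ln(148.44869)/0.241 = 5.00024/0.241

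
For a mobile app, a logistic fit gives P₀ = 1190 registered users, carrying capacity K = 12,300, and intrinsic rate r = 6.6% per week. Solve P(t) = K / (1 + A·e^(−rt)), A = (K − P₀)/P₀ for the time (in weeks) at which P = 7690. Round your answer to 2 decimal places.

t ≈ 41.60 weeks

A = (12300 − 1190)/1190 = 9.33613
7690 = 12300/(1 + 9.33613·e^(−0.066t)) → 1 + 9.33613·e^(−0.066t) = 1.59948
e^(−0.066t) = 0.064211 → t = ln(15.57373)/0.066 = 2.74559/0.066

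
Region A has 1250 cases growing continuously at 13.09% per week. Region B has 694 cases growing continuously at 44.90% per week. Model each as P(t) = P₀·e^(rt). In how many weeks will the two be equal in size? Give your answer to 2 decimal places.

t ≈ 1.85 weeks

1250·e^(0.1309t) = 694·e^(0.449t)
1250/694 = e^((0.449 − 0.1309)t) → ln(1.80115) = 0.3181·t
t = 0.58843 / 0.3181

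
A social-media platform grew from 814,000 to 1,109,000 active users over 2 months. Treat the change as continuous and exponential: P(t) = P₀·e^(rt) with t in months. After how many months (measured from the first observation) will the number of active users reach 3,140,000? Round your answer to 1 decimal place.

t ≈ 8.7 months

r = ln(1109000/814000) / 2 ≈ 0.154627 per month
t = ln(3140000/814000) / r = 1.35002 / 0.154627 ≈ 8.731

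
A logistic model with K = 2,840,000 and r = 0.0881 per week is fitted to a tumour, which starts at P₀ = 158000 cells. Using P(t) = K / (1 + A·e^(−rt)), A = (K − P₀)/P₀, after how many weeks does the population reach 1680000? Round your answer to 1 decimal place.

t ≈ 36.3 weeks

A = (2840000 − 158000)/158000 = 16.97468
1680000 = 2840000/(1 + 16.97468·e^(−0.0881t)) → 1 + 16.97468·e^(−0.0881t) = 1.69048
e^(−0.0881t) = 0.040677 → t = ln(24.58402)/0.0881 = 3.2021/0.0881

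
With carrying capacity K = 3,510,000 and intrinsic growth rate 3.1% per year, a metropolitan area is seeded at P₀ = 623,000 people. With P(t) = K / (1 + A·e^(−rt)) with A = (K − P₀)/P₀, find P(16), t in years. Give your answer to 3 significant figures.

A = (3510000 − 623000)/623000 = 4.63403
P(16) = 3510000 / (1 + 4.63403·e^(−0.031·16)) = 3510000 / (1 + 4.63403·0.608962)
= 3510000 / 3.82195 ≈ 918380.36

≈ 918,000 people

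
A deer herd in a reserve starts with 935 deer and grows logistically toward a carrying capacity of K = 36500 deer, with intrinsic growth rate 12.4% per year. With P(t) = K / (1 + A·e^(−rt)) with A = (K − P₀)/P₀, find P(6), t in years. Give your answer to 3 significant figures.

≈ 1,910 deer

A = (36500 − 935)/935 = 38.03743
P(6) = 36500 / (1 + 38.03743·e^(−0.124·6)) = 36500 / (1 + 38.03743·0.475209)
= 36500 / 19.07574 ≈ 1913.43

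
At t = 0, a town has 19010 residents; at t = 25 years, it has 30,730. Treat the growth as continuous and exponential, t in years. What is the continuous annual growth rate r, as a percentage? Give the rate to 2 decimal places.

30730 = 19010 · e^(r·25)
e^(25r) = 30730/19010 = 1.61652
r = ln(1.61652) / 25 = 0.48027 / 25

r ≈ 1.92% per year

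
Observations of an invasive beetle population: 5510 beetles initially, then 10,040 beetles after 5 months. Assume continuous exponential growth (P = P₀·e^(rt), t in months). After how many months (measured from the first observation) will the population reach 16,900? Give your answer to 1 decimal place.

r = ln(10040/5510) / 5 ≈ 0.120002 per month
t = ln(16900/5510) / r = 1.12075 / 0.120002 ≈ 9.339

t ≈ 9.3 months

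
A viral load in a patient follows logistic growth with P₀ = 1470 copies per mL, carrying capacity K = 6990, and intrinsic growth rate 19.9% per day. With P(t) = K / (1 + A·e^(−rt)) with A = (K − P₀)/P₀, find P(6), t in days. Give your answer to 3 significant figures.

A = (6990 − 1470)/1470 = 3.7551
P(6) = 6990 / (1 + 3.7551·e^(−0.199·6)) = 6990 / (1 + 3.7551·0.303007)
= 6990 / 2.13782 ≈ 3269.68

≈ 3,270 copies per mL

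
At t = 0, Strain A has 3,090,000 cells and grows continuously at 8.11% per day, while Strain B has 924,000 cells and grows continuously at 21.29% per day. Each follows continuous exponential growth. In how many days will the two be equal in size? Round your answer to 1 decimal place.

3090000·e^(0.0811t) = 924000·e^(0.2129t)
3090000/924000 = e^((0.2129 − 0.0811)t) → ln(3.34416) = 0.1318·t
t = 1.20721 / 0.1318

t ≈ 9.2 days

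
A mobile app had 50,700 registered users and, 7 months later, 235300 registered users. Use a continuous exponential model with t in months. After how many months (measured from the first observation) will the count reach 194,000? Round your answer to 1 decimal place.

r = ln(235300/50700) / 7 ≈ 0.219276 per month
t = ln(194000/50700) / r = 1.34193 / 0.219276 ≈ 6.12

t ≈ 6.1 months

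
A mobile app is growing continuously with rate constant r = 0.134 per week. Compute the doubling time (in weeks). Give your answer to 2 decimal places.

doubling time ≈ 5.17 weeks

doubling time = ln(2) / |r| = 0.69315 / 0.134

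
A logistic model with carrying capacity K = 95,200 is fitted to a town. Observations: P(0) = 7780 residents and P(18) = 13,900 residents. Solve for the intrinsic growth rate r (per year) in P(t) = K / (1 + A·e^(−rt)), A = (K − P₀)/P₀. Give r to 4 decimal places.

r ≈ 0.0363 per year

A = (95200 − 7780)/7780 = 11.2365
13900 = 95200/(1 + 11.2365·e^(−r·18)) → e^(−18r) = (6.84892 − 1)/11.2365 = 0.520529
r = −ln(0.520529)/18 = 0.65291/18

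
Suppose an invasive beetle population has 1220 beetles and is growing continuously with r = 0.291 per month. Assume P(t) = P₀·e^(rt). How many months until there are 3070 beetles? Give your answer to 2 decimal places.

3070 = 1220 · e^(0.291·t)
t = ln(3070/1220) / 0.291 = ln(2.51639) / 0.291 = 0.92283 / 0.291

t ≈ 3.17 months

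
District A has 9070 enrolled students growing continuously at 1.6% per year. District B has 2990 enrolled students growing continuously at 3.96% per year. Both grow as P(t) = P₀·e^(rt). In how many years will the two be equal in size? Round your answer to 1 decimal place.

9070·e^(0.016t) = 2990·e^(0.0396t)
9070/2990 = e^((0.0396 − 0.016)t) → ln(3.03344) = 0.0236·t
t = 1.1097 / 0.0236

t ≈ 47.0 years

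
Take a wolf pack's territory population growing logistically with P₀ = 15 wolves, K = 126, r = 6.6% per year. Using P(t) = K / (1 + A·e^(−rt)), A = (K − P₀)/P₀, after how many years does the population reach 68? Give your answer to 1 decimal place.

t ≈ 32.7 years

A = (126 − 15)/15 = 7.4
68 = 126/(1 + 7.4·e^(−0.066t)) → 1 + 7.4·e^(−0.066t) = 1.85294
e^(−0.066t) = 0.115262 → t = ln(8.67586)/0.066 = 2.16054/0.066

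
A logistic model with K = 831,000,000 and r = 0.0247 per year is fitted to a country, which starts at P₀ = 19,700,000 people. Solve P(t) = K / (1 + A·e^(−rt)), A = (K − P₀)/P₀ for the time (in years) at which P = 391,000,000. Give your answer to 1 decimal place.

t ≈ 145.7 years

A = (831000000 − 19700000)/19700000 = 41.18274
391000000 = 831000000/(1 + 41.18274·e^(−0.0247t)) → 1 + 41.18274·e^(−0.0247t) = 2.12532
e^(−0.0247t) = 0.027325 → t = ln(36.59648)/0.0247 = 3.59995/0.0247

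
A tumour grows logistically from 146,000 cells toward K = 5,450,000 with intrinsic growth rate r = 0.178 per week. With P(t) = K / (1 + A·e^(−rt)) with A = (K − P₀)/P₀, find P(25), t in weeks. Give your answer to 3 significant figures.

A = (5450000 − 146000)/146000 = 36.32877
P(25) = 5450000 / (1 + 36.32877·e^(−0.178·25)) = 5450000 / (1 + 36.32877·0.011679)
= 5450000 / 1.42427 ≈ 3826527.19

≈ 3,830,000 cells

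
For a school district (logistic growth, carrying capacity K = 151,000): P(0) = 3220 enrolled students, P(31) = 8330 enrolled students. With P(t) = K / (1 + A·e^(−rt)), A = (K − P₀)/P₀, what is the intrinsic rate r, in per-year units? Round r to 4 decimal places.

r ≈ 0.0318 per year

A = (151000 − 3220)/3220 = 45.89441
8330 = 151000/(1 + 45.89441·e^(−r·31)) → e^(−31r) = (18.12725 − 1)/45.89441 = 0.373188
r = −ln(0.373188)/31 = 0.98567/31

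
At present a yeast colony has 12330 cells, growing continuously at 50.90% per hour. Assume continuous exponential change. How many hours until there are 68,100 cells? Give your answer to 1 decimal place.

68100 = 12330 · e^(0.509·t)
t = ln(68100/12330) / 0.509 = ln(5.52311) / 0.509 = 1.70894 / 0.509

t ≈ 3.4 hours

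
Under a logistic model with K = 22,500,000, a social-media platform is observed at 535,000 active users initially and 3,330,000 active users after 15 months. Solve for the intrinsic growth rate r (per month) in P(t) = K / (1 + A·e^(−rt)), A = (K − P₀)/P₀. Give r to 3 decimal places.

r ≈ 0.131 per month

A = (22500000 − 535000)/535000 = 41.05607
3330000 = 22500000/(1 + 41.05607·e^(−r·15)) → e^(−15r) = (6.75676 − 1)/41.05607 = 0.140217
r = −ln(0.140217)/15 = 1.96456/15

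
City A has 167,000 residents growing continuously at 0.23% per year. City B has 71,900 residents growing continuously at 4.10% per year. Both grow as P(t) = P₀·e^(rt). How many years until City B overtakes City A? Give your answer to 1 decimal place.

t ≈ 21.8 years

167000·e^(0.0023t) = 71900·e^(0.041t)
167000/71900 = e^((0.041 − 0.0023)t) → ln(2.32267) = 0.0387·t
t = 0.84272 / 0.0387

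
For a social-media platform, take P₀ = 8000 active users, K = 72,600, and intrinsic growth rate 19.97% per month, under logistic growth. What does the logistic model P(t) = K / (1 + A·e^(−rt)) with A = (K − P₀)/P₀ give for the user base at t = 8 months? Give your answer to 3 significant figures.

≈ 27,600 active users

A = (72600 − 8000)/8000 = 8.075
P(8) = 72600 / (1 + 8.075·e^(−0.1997·8)) = 72600 / (1 + 8.075·0.202382)
= 72600 / 2.63423 ≈ 27560.22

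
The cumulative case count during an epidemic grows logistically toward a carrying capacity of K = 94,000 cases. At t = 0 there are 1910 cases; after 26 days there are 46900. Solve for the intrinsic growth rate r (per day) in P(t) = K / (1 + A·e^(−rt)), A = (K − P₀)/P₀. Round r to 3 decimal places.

r ≈ 0.149 per day

A = (94000 − 1910)/1910 = 48.21466
46900 = 94000/(1 + 48.21466·e^(−r·26)) → e^(−26r) = (2.00426 − 1)/48.21466 = 0.020829
r = −ln(0.020829)/26 = 3.87141/26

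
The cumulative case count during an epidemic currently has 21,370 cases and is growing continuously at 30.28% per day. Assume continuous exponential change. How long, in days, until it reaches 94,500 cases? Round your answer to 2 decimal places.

94500 = 21370 · e^(0.3028·t)
t = ln(94500/21370) / 0.3028 = ln(4.42209) / 0.3028 = 1.48661 / 0.3028

t ≈ 4.91 days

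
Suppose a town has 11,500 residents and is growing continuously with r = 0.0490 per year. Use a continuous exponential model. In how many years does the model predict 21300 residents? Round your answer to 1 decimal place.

t ≈ 12.6 years

21300 = 11500 · e^(0.049·t)
t = ln(21300/11500) / 0.049 = ln(1.85217) / 0.049 = 0.61636 / 0.049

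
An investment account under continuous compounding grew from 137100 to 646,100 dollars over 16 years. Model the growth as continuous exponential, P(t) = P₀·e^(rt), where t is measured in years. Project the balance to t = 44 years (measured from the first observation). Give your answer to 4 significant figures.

≈ 9,739,000 dollars

r = ln(646100/137100) / 16 ≈ 0.09689 per year
P(44) = 137100 · e^(0.09689·44) = 137100 · 71.03482 ≈ 9738873.89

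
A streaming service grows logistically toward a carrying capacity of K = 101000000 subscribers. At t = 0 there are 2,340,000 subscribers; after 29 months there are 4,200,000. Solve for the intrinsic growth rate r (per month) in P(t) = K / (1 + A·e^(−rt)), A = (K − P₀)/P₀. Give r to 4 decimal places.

A = (101000000 − 2340000)/2340000 = 42.16239
4200000 = 101000000/(1 + 42.16239·e^(−r·29)) → e^(−29r) = (24.04762 − 1)/42.16239 = 0.546639
r = −ln(0.546639)/29 = 0.60397/29

r ≈ 0.0208 per month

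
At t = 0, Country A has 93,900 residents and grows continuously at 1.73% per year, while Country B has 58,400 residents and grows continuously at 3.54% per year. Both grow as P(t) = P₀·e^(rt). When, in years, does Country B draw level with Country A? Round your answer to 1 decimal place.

93900·e^(0.0173t) = 58400·e^(0.0354t)
93900/58400 = e^((0.0354 − 0.0173)t) → ln(1.60788) = 0.0181·t
t = 0.47491 / 0.0181

t ≈ 26.2 years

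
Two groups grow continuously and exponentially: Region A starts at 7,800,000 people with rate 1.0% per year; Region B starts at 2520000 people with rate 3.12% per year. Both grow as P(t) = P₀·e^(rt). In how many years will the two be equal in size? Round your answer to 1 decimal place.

t ≈ 53.3 years

7800000·e^(0.01t) = 2520000·e^(0.0312t)
7800000/2520000 = e^((0.0312 − 0.01)t) → ln(3.09524) = 0.0212·t
t = 1.12986 / 0.0212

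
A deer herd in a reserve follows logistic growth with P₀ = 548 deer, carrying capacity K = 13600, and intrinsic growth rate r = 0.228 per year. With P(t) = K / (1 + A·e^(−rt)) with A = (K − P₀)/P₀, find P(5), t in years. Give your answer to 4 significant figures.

A = (13600 − 548)/548 = 23.81752
P(5) = 13600 / (1 + 23.81752·e^(−0.228·5)) = 13600 / (1 + 23.81752·0.319819)
= 13600 / 8.6173 ≈ 1578.22

≈ 1,578 deer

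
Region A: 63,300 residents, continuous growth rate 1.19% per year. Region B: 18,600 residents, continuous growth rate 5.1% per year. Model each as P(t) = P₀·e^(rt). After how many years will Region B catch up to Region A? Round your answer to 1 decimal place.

t ≈ 31.3 years

63300·e^(0.0119t) = 18600·e^(0.051t)
63300/18600 = e^((0.051 − 0.0119)t) → ln(3.40323) = 0.0391·t
t = 1.22472 / 0.0391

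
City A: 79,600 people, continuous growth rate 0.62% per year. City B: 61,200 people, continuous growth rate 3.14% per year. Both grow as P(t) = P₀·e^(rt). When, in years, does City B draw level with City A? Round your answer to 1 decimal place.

t ≈ 10.4 years

79600·e^(0.0062t) = 61200·e^(0.0314t)
79600/61200 = e^((0.0314 − 0.0062)t) → ln(1.30065) = 0.0252·t
t = 0.26287 / 0.0252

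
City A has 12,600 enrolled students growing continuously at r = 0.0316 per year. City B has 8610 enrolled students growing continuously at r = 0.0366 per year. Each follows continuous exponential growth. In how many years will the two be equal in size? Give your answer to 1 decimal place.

12600·e^(0.0316t) = 8610·e^(0.0366t)
12600/8610 = e^((0.0366 − 0.0316)t) → ln(1.46341) = 0.005·t
t = 0.38077 / 0.005

t ≈ 76.2 years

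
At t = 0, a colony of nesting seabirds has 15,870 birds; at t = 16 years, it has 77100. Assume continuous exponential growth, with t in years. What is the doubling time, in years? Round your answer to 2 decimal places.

doubling time ≈ 7.02 years

r = ln(77100/15870) / 16 = ln(4.85822) / 16 ≈ 0.098792 per year
doubling time = ln 2 / |r| = 0.69315 / 0.098792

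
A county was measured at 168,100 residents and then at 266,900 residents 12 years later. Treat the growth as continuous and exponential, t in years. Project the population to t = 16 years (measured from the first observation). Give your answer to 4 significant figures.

r = ln(266900/168100) / 12 ≈ 0.038526 per year
P(16) = 168100 · e^(0.038526·16) = 168100 · 1.85229 ≈ 311369.11

≈ 311,400 residents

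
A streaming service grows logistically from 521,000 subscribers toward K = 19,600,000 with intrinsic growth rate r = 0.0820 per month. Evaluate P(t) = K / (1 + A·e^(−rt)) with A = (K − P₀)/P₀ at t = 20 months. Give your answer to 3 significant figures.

≈ 2,420,000 subscribers

A = (19600000 − 521000)/521000 = 36.61996
P(20) = 19600000 / (1 + 36.61996·e^(−0.082·20)) = 19600000 / (1 + 36.61996·0.19398)
= 19600000 / 8.10354 ≈ 2418695.52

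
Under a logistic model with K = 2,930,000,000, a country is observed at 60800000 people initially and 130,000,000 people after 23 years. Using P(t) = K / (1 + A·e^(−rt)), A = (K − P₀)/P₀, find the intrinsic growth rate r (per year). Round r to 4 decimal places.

A = (2930000000 − 60800000)/60800000 = 47.19079
130000000 = 2930000000/(1 + 47.19079·e^(−r·23)) → e^(−23r) = (22.53846 − 1)/47.19079 = 0.456412
r = −ln(0.456412)/23 = 0.78436/23

r ≈ 0.0341 per year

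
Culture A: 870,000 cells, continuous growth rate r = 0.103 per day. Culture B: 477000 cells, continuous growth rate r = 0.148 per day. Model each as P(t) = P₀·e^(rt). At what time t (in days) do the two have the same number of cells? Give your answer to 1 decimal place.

870000·e^(0.103t) = 477000·e^(0.148t)
870000/477000 = e^((0.148 − 0.103)t) → ln(1.8239) = 0.045·t
t = 0.60098 / 0.045

t ≈ 13.4 days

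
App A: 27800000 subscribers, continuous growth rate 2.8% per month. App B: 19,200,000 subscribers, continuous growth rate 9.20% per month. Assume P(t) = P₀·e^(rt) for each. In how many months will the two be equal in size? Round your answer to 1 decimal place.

t ≈ 5.8 months

27800000·e^(0.028t) = 19200000·e^(0.092t)
27800000/19200000 = e^((0.092 − 0.028)t) → ln(1.44792) = 0.064·t
t = 0.37013 / 0.064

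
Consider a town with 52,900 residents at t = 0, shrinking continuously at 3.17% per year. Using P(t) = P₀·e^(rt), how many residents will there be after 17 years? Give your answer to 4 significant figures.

P(17) = 52900 · e^(-0.0317·17) = 52900 · e^(-0.5389)
= 52900 · 0.58339 ≈ 30861.31

≈ 30,860 residents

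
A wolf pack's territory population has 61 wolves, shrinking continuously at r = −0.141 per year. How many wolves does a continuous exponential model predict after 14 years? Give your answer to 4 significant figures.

≈ 8.473 wolves

P(14) = 61 · e^(-0.141·14) = 61 · e^(-1.974)
= 61 · 0.1389 ≈ 8.47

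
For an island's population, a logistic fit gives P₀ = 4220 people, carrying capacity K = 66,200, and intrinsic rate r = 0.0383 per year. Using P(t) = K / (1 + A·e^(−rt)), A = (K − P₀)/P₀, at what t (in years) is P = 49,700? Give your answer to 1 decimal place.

t ≈ 98.9 years

A = (66200 − 4220)/4220 = 14.6872
49700 = 66200/(1 + 14.6872·e^(−0.0383t)) → 1 + 14.6872·e^(−0.0383t) = 1.33199
e^(−0.0383t) = 0.022604 → t = ln(44.23964)/0.0383 = 3.78962/0.0383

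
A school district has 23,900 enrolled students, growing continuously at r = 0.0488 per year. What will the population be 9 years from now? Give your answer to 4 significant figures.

P(9) = 23900 · e^(0.0488·9) = 23900 · e^(0.4392)
= 23900 · 1.55147 ≈ 37080.03

≈ 37,080 enrolled students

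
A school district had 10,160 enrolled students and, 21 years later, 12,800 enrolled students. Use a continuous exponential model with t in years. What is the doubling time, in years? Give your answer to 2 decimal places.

doubling time ≈ 63.02 years

r = ln(12800/10160) / 21 = ln(1.25984) / 21 ≈ 0.010999 per year
doubling time = ln 2 / |r| = 0.69315 / 0.010999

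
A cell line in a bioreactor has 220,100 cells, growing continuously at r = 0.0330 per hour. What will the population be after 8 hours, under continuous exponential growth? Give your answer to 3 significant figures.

P(8) = 220100 · e^(0.033·8) = 220100 · e^(0.264)
= 220100 · 1.30213 ≈ 286598.42

≈ 287,000 cells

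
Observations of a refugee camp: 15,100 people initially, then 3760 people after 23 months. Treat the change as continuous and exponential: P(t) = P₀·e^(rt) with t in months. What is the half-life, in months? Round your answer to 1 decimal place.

half-life ≈ 11.5 months

r = ln(3760/15100) / 23 = ln(0.24901) / 23 ≈ -0.060447 per month
half-life = ln 2 / |r| = 0.69315 / 0.060447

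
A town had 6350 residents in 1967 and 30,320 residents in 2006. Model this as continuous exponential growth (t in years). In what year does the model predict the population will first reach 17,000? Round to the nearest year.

r = ln(30320/6350) / 39 = 1.56335/39 ≈ 0.040086 per year
t = ln(17000/6350) / r = 0.98476/0.040086 ≈ 24.57 years after 1967

year 1992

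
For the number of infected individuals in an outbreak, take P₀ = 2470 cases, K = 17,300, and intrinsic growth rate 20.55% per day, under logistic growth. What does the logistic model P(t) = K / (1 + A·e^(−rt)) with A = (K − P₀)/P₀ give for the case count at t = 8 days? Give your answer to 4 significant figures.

≈ 8,009 cases

A = (17300 − 2470)/2470 = 6.00405
P(8) = 17300 / (1 + 6.00405·e^(−0.2055·8)) = 17300 / (1 + 6.00405·0.193206)
= 17300 / 2.16002 ≈ 8009.2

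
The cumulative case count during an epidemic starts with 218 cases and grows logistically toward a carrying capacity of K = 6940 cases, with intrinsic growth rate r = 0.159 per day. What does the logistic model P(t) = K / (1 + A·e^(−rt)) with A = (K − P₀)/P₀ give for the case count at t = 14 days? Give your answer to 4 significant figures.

A = (6940 − 218)/218 = 30.83486
P(14) = 6940 / (1 + 30.83486·e^(−0.159·14)) = 6940 / (1 + 30.83486·0.107959)
= 6940 / 4.32891 ≈ 1603.17

≈ 1,603 cases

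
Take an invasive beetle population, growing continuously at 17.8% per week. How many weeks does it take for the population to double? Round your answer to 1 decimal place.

doubling time ≈ 3.9 weeks

doubling time = ln(2) / |r| = 0.69315 / 0.178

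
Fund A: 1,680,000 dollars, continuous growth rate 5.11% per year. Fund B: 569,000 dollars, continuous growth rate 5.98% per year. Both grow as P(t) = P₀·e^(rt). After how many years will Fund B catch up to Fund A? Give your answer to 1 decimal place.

1680000·e^(0.0511t) = 569000·e^(0.0598t)
1680000/569000 = e^((0.0598 − 0.0511)t) → ln(2.95255) = 0.0087·t
t = 1.08267 / 0.0087

t ≈ 124.4 years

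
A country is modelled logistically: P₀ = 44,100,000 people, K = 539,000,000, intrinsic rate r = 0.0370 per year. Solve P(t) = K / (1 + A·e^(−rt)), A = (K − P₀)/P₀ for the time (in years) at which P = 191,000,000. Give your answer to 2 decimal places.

t ≈ 49.13 years

A = (539000000 − 44100000)/44100000 = 11.22222
191000000 = 539000000/(1 + 11.22222·e^(−0.037t)) → 1 + 11.22222·e^(−0.037t) = 2.82199
e^(−0.037t) = 0.162356 → t = ln(6.15932)/0.037 = 1.81797/0.037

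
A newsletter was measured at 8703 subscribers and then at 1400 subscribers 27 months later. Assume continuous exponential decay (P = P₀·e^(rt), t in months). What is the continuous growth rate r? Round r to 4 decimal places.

1400 = 8703 · e^(r·27)
e^(27r) = 1400/8703 = 0.16086
r = ln(0.16086) / 27 = -1.8272 / 27

r ≈ -0.0677 per month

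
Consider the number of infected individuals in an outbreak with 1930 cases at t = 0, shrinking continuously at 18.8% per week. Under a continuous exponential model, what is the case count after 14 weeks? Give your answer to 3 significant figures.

P(14) = 1930 · e^(-0.188·14) = 1930 · e^(-2.632)
= 1930 · 0.07193 ≈ 138.83

≈ 139 cases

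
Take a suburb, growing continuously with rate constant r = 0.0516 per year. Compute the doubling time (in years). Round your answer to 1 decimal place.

doubling time = ln(2) / |r| = 0.69315 / 0.0516

doubling time ≈ 13.4 years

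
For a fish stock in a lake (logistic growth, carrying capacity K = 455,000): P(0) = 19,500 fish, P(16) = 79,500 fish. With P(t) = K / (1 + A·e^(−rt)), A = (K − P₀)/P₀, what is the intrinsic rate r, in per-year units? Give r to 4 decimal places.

A = (455000 − 19500)/19500 = 22.33333
79500 = 455000/(1 + 22.33333·e^(−r·16)) → e^(−16r) = (5.72327 − 1)/22.33333 = 0.21149
r = −ln(0.21149)/16 = 1.55358/16

r ≈ 0.0971 per year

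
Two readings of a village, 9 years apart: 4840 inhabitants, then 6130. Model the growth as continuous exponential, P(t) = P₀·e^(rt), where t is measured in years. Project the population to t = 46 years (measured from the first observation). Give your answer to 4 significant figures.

≈ 16,190 inhabitants

r = ln(6130/4840) / 9 ≈ 0.026253 per year
P(46) = 4840 · e^(0.026253·46) = 4840 · 3.34562 ≈ 16192.82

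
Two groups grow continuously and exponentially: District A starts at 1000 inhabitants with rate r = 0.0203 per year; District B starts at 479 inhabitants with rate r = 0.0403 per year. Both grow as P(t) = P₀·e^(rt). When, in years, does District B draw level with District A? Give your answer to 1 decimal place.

t ≈ 36.8 years

1000·e^(0.0203t) = 479·e^(0.0403t)
1000/479 = e^((0.0403 − 0.0203)t) → ln(2.08768) = 0.02·t
t = 0.73605 / 0.02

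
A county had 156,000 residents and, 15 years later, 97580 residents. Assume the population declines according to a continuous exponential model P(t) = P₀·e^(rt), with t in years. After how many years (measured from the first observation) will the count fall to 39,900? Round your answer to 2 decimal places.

t ≈ 43.59 years

r = ln(97580/156000) / 15 ≈ -0.031279 per year
t = ln(39900/156000) / r = -1.36348 / -0.031279 ≈ 43.591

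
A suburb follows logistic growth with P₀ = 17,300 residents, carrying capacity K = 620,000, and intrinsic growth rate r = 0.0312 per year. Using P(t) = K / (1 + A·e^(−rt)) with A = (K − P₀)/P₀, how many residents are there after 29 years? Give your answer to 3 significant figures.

A = (620000 − 17300)/17300 = 34.83815
P(29) = 620000 / (1 + 34.83815·e^(−0.0312·29)) = 620000 / (1 + 34.83815·0.404623)
= 620000 / 15.09631 ≈ 41069.64

≈ 41,100 residents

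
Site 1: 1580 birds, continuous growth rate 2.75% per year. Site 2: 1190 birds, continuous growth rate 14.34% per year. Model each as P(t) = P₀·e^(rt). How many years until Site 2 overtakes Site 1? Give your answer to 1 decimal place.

1580·e^(0.0275t) = 1190·e^(0.1434t)
1580/1190 = e^((0.1434 − 0.0275)t) → ln(1.32773) = 0.1159·t
t = 0.28347 / 0.1159

t ≈ 2.4 years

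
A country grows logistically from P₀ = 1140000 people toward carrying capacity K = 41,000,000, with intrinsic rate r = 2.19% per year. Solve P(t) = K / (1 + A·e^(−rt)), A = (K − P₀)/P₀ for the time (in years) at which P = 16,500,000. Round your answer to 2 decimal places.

A = (41000000 − 1140000)/1140000 = 34.96491
16500000 = 41000000/(1 + 34.96491·e^(−0.0219t)) → 1 + 34.96491·e^(−0.0219t) = 2.48485
e^(−0.0219t) = 0.042467 → t = ln(23.5478)/0.0219 = 3.15903/0.0219

t ≈ 144.25 years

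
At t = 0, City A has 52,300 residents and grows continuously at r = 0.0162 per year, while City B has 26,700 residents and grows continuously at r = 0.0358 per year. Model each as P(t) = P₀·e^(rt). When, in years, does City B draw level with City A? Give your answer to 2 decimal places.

t ≈ 34.30 years

52300·e^(0.0162t) = 26700·e^(0.0358t)
52300/26700 = e^((0.0358 − 0.0162)t) → ln(1.9588) = 0.0196·t
t = 0.67233 / 0.0196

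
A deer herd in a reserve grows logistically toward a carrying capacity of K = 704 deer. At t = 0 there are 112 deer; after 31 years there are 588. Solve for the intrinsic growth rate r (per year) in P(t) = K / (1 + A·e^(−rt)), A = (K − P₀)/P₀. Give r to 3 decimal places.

r ≈ 0.106 per year

A = (704 − 112)/112 = 5.28571
588 = 704/(1 + 5.28571·e^(−r·31)) → e^(−31r) = (1.19728 − 1)/5.28571 = 0.037323
r = −ln(0.037323)/31 = 3.28814/31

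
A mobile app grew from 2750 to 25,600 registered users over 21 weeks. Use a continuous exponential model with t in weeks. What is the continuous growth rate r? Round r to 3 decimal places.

25600 = 2750 · e^(r·21)
e^(21r) = 25600/2750 = 9.30909
r = ln(9.30909) / 21 = 2.23099 / 21

r ≈ 0.106 per week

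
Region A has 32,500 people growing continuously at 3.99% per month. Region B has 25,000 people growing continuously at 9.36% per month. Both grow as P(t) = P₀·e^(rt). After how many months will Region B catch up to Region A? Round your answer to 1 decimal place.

32500·e^(0.0399t) = 25000·e^(0.0936t)
32500/25000 = e^((0.0936 − 0.0399)t) → ln(1.3) = 0.0537·t
t = 0.26236 / 0.0537

t ≈ 4.9 months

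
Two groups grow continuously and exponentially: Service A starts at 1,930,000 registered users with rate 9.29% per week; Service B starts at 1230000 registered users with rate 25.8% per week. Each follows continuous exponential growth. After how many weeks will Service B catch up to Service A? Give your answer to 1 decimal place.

t ≈ 2.7 weeks

1930000·e^(0.0929t) = 1230000·e^(0.258t)
1930000/1230000 = e^((0.258 − 0.0929)t) → ln(1.56911) = 0.1651·t
t = 0.45051 / 0.1651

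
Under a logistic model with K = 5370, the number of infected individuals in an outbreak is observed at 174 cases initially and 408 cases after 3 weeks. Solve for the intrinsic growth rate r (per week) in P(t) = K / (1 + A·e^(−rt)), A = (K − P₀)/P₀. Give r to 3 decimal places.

A = (5370 − 174)/174 = 29.86207
408 = 5370/(1 + 29.86207·e^(−r·3)) → e^(−3r) = (13.16176 − 1)/29.86207 = 0.407265
r = −ln(0.407265)/3 = 0.89829/3

r ≈ 0.299 per week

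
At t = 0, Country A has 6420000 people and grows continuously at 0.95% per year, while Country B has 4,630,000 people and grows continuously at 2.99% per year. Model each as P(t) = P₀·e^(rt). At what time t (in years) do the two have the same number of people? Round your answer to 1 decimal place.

t ≈ 16.0 years

6420000·e^(0.0095t) = 4630000·e^(0.0299t)
6420000/4630000 = e^((0.0299 − 0.0095)t) → ln(1.38661) = 0.0204·t
t = 0.32686 / 0.0204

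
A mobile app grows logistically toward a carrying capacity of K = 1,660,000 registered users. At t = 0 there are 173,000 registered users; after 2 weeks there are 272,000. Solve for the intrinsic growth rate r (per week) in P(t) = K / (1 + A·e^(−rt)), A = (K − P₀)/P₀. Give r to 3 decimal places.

A = (1660000 − 173000)/173000 = 8.59538
272000 = 1660000/(1 + 8.59538·e^(−r·2)) → e^(−2r) = (6.10294 − 1)/8.59538 = 0.593684
r = −ln(0.593684)/2 = 0.52141/2

r ≈ 0.261 per week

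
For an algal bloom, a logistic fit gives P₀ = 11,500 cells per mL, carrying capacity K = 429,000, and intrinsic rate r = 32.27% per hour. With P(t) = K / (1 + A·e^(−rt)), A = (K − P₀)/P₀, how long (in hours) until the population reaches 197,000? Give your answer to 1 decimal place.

A = (429000 − 11500)/11500 = 36.30435
197000 = 429000/(1 + 36.30435·e^(−0.3227t)) → 1 + 36.30435·e^(−0.3227t) = 2.17766
e^(−0.3227t) = 0.032439 → t = ln(30.8274)/0.3227 = 3.4284/0.3227

t ≈ 10.6 hours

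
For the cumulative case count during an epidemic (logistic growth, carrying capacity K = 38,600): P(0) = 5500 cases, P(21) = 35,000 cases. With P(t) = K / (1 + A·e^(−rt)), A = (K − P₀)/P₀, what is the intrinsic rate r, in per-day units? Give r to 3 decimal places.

A = (38600 − 5500)/5500 = 6.01818
35000 = 38600/(1 + 6.01818·e^(−r·21)) → e^(−21r) = (1.10286 − 1)/6.01818 = 0.017091
r = −ln(0.017091)/21 = 4.0692/21

r ≈ 0.194 per day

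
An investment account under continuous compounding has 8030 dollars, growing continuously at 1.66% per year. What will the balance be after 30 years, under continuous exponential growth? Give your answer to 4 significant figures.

≈ 13,210 dollars

P(30) = 8030 · e^(0.0166·30) = 8030 · e^(0.498)
= 8030 · 1.64543 ≈ 13212.78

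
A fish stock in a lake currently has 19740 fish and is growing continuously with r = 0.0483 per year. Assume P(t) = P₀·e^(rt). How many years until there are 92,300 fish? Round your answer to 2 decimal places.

t ≈ 31.93 years

92300 = 19740 · e^(0.0483·t)
t = ln(92300/19740) / 0.0483 = ln(4.67579) / 0.0483 = 1.5424 / 0.0483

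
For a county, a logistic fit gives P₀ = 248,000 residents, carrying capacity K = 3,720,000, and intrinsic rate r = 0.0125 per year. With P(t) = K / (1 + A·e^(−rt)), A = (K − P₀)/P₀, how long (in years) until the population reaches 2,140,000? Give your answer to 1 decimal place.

t ≈ 235.4 years

A = (3720000 − 248000)/248000 = 14
2140000 = 3720000/(1 + 14·e^(−0.0125t)) → 1 + 14·e^(−0.0125t) = 1.73832
e^(−0.0125t) = 0.052737 → t = ln(18.96203)/0.0125 = 2.94244/0.0125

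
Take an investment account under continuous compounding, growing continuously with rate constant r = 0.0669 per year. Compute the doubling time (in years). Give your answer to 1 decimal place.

doubling time = ln(2) / |r| = 0.69315 / 0.0669

doubling time ≈ 10.4 years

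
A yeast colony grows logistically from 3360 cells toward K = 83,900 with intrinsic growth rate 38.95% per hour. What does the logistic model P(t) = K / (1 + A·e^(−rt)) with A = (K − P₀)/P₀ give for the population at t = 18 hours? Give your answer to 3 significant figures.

A = (83900 − 3360)/3360 = 23.97024
P(18) = 83900 / (1 + 23.97024·e^(−0.3895·18)) = 83900 / (1 + 23.97024·0.000902)
= 83900 / 1.02162 ≈ 82124.56

≈ 82,100 cells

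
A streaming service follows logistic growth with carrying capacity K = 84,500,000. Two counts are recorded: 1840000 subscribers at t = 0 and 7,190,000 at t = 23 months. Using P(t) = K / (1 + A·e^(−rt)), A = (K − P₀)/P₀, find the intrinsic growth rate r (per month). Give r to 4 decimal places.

r ≈ 0.0622 per month

A = (84500000 − 1840000)/1840000 = 44.92391
7190000 = 84500000/(1 + 44.92391·e^(−r·23)) → e^(−23r) = (11.75243 − 1)/44.92391 = 0.239348
r = −ln(0.239348)/23 = 1.42984/23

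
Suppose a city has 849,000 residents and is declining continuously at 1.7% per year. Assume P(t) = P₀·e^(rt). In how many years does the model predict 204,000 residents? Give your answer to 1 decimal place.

t ≈ 83.9 years

204000 = 849000 · e^(-0.017·t)
t = ln(204000/849000) / -0.017 = ln(0.24028) / -0.017 = -1.42594 / -0.017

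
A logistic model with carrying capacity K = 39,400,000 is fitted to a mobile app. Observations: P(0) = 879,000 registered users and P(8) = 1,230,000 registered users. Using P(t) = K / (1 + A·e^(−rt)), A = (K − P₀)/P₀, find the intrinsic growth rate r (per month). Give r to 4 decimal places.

A = (39400000 − 879000)/879000 = 43.82366
1230000 = 39400000/(1 + 43.82366·e^(−r·8)) → e^(−8r) = (32.03252 − 1)/43.82366 = 0.708122
r = −ln(0.708122)/8 = 0.34514/8

r ≈ 0.0431 per month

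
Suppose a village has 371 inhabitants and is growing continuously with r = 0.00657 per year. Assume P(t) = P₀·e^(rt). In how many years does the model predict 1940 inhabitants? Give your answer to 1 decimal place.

1940 = 371 · e^(0.00657·t)
t = ln(1940/371) / 0.00657 = ln(5.22911) / 0.00657 = 1.65424 / 0.00657

t ≈ 251.8 years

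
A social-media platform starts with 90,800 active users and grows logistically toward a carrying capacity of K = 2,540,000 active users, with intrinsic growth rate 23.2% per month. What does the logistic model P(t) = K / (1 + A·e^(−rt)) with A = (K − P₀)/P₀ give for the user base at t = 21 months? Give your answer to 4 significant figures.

A = (2540000 − 90800)/90800 = 26.97357
P(21) = 2540000 / (1 + 26.97357·e^(−0.232·21)) = 2540000 / (1 + 26.97357·0.007658)
= 2540000 / 1.20656 ≈ 2105150.62

≈ 2,105,000 active users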